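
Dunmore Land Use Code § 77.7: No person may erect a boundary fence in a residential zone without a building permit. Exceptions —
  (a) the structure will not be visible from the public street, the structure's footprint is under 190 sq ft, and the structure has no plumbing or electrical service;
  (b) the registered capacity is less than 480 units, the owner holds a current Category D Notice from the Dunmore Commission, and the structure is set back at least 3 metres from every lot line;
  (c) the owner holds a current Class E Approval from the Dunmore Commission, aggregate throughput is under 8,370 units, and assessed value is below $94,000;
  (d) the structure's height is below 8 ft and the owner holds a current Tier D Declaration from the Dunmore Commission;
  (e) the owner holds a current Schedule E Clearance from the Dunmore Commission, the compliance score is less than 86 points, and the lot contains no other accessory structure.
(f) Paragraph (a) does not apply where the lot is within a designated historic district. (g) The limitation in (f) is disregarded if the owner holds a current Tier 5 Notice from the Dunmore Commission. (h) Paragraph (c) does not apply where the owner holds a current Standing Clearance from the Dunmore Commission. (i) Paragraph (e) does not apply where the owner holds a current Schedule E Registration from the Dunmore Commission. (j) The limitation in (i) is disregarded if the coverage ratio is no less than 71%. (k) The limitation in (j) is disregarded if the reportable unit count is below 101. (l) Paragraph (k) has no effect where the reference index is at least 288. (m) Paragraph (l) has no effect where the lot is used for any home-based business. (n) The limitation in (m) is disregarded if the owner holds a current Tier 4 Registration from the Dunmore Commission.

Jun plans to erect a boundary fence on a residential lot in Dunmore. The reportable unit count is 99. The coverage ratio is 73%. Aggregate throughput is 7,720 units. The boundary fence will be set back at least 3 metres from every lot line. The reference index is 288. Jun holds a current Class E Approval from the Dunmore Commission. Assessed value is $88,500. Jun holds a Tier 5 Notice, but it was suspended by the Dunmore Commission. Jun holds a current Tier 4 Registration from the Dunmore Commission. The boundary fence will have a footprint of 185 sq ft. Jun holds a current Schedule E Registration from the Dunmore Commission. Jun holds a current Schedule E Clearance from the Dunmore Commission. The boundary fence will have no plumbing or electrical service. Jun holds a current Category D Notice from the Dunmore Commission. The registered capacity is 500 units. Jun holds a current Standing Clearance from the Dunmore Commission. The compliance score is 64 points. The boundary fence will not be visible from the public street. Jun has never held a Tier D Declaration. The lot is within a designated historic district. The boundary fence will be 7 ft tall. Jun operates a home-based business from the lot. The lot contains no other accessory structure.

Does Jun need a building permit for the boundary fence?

Exception (a): the structure will not be visible from the street; the structure's footprint is 185 sq ft, under the 190 sq ft limit; there is no plumbing or electrical service — every condition holds. However, paragraphs (f)–(g) must be considered: (f) operates against (a): the lot is in a historic district. (g) is not triggered (there is no Tier 5 Notice in force), so (f) stands. So (a) is unavailable.
Exception (b) requires that the registered capacity is less than 480 units; but the registered capacity is 500 units, not less than 480 units, so (b) is unavailable.
Exception (c): a current Class E Approval is held; aggregate throughput is 7,720 units, under the 8,370 units limit; assessed value is $88,500, below the $94,000 limit — every condition holds. But: (h) applies — a current Standing Clearance is held. So (c) is unavailable.
Exception (d) does not apply: no current Tier D Declaration is held.
Exception (e)'s conditions are all satisfied: a current Schedule E Clearance is held; the compliance score is 64 points, less than the 86 points limit; the lot has no other accessory structure. Applying paragraphs (i)–(n): (i) applies (a current Schedule E Registration is held), but yields to (j): (j) is engaged — the coverage ratio is 73%, meeting the 71% threshold. (k) would limit (j) — the reportable unit count is 99, below the 101 limit — but (l) sets (k) aside: (l) is engaged — the reference index is 288, meeting the 288 threshold. (m) would limit (l) — a home-based business operates on the lot — but (n) sets (m) aside: (n) operates against (m): a current Tier 4 Registration is held. (e) remains available.

No — exception (e) applies; Jun does not need a building permit.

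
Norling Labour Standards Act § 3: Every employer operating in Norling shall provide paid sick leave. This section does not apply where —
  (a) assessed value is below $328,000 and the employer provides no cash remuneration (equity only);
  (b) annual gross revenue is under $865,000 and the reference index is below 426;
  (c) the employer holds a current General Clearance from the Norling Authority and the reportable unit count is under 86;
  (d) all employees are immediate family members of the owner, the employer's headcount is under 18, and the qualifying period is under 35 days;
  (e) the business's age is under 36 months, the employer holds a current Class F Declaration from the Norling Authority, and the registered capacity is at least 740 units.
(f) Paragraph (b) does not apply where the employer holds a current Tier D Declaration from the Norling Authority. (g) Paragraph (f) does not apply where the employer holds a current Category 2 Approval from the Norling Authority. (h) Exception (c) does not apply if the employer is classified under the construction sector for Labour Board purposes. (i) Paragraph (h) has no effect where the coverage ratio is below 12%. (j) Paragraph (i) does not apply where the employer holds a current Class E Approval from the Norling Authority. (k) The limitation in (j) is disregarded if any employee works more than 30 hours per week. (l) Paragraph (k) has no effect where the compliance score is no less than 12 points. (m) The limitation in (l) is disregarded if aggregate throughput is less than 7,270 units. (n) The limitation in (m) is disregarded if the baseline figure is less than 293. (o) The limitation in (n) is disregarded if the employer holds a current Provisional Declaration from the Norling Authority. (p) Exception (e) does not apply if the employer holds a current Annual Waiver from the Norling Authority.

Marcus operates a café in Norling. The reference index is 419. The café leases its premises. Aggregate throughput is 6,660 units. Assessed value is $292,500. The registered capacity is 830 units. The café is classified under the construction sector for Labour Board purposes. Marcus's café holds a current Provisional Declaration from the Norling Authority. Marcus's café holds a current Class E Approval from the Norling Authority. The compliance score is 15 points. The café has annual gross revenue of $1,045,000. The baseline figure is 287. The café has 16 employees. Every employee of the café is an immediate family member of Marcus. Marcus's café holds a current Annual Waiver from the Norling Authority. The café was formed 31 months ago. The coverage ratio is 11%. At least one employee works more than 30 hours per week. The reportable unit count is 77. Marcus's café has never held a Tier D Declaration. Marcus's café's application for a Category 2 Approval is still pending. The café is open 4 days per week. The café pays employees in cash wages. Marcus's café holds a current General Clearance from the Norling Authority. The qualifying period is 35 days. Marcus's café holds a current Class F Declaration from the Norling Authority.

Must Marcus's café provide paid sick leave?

No — exception (c) applies; Marcus's café is not required to provide paid sick leave.

Exception (a) fails — employees are paid cash wages.
Exception (b) does not apply: annual gross revenue is $1,045,000, not under $865,000.
All of (c)'s requirements are met (a current General Clearance is held; the reportable unit count is 77, under the 86 limit). Applying paragraphs (h)–(o): (h) would limit (c) — the café is classified under the construction sector — but (i) sets (h) aside: (i) operates against (h): the coverage ratio is 11%, below the 12% limit. (j) would limit (i) — a current Class E Approval is held — but (k) sets (j) aside: (k) is triggered — at least one employee exceeds 30 hours/week. (l) would limit (k) — the compliance score is 15 points, meeting the 12 points threshold — but (m) sets (l) aside: (m) operates against (l): aggregate throughput is 6,660 units, less than the 7,270 units limit. (n) would limit (m) — the baseline figure is 287, less than the 293 limit — but (o) sets (n) aside: (o) operates against (n): a current Provisional Declaration is held. (c) remains available.
Exception (d) fails — the qualifying period is 35 days, not under 35 days.
Exception (e) is satisfied on its face — the business's age is 31 months, under the 36 months limit; a current Class F Declaration is held; the registered capacity is 830 units, meeting the 740 units threshold. However, paragraph (p) must be considered: (p) applies — a current Annual Waiver is held. (e) is therefore removed.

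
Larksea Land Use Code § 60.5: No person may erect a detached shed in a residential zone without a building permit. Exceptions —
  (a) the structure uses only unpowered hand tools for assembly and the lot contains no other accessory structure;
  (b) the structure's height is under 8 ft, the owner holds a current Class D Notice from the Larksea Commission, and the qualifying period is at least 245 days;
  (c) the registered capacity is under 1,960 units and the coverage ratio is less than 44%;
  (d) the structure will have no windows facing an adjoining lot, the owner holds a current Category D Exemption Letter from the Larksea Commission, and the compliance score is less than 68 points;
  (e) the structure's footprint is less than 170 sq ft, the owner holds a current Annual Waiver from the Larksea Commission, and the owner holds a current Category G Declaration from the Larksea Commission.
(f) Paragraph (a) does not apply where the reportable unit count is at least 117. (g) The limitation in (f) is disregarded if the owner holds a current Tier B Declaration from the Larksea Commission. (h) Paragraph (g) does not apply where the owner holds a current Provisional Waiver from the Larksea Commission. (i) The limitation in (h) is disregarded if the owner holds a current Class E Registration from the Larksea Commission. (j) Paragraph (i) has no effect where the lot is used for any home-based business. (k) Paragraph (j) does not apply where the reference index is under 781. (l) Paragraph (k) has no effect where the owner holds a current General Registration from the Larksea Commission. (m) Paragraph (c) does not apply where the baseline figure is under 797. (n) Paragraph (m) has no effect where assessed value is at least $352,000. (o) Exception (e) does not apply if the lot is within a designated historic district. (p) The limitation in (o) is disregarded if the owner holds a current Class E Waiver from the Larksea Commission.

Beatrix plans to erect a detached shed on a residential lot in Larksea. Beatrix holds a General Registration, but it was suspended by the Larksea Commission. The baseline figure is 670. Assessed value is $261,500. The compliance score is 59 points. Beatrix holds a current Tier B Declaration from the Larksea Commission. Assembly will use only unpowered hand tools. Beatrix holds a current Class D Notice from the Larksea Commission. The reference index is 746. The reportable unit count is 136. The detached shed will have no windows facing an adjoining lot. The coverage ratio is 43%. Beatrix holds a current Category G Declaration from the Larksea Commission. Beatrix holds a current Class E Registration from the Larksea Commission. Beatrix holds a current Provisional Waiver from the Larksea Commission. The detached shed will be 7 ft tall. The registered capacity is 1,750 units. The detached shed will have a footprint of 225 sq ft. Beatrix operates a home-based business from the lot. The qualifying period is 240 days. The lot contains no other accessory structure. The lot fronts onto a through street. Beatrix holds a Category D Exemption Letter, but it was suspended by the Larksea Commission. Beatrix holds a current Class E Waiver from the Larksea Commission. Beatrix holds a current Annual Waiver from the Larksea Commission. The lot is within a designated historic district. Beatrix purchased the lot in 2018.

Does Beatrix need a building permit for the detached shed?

All of (a)'s requirements are met (assembly uses only hand tools; the lot has no other accessory structure). Considering the limiting provisions: (f) would limit (a) — the reportable unit count is 136, meeting the 117 threshold — but (g) sets (f) aside: (g) applies — a current Tier B Declaration is held. (h) would limit (g) — a current Provisional Waiver is held — but (i) sets (h) aside: (i) applies — a current Class E Registration is held. (j) is engaged (a home-based business operates on the lot), but is set aside by (k): (k) is engaged — the reference index is 746, under the 781 limit. (l) is not engaged (no current General Registration is held), so (k) stands. So (a) applies.
Exception (b) requires that the qualifying period is at least 245 days; but the qualifying period is 240 days, short of 245 days, so (b) is unavailable.
Exception (c) is satisfied on its face — the registered capacity is 1,750 units, under the 1,960 units limit; the coverage ratio is 43%, less than the 44% limit. But: (m) applies — the baseline figure is 670, under the 797 limit. (n), which would lift (m), is not engaged — assessed value is $261,500, short of $352,000. Exception (c) does not apply.
Exception (d) requires that the owner holds a current Category D Exemption Letter from the Larksea Commission; but no current Category D Exemption Letter is held, so (d) is unavailable.
Exception (e) does not apply: the structure's footprint is 225 sq ft, not less than 170 sq ft.

No — exception (a) applies; Beatrix does not need a building permit.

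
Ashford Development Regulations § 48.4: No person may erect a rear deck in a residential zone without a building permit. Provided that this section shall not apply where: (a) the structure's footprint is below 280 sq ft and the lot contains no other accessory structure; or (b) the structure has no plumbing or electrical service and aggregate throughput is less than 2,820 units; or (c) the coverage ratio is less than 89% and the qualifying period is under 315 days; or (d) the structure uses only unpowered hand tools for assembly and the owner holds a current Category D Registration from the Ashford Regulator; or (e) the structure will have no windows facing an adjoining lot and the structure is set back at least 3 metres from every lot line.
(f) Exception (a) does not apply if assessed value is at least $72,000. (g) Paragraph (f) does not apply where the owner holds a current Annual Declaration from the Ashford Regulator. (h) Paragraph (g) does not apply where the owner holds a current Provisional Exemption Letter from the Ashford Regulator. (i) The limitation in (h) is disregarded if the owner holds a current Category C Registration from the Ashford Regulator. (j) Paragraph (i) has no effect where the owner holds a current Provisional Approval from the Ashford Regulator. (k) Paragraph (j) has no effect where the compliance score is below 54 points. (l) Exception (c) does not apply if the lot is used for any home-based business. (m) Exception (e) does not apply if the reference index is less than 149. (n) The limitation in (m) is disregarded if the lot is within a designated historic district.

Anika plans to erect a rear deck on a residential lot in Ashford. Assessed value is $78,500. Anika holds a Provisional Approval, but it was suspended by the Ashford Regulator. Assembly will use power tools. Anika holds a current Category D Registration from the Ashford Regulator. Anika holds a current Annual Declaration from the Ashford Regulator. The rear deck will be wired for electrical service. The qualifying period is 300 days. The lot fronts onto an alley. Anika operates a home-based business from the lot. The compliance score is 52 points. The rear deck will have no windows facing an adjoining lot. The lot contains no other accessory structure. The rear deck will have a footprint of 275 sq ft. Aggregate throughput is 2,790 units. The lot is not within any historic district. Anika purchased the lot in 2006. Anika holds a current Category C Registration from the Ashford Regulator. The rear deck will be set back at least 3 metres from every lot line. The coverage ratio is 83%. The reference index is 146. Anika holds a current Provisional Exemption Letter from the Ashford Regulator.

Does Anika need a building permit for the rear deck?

All of (a)'s requirements are met (the structure's footprint is 275 sq ft, below the 280 sq ft limit; the lot has no other accessory structure). As to paragraphs (f)–(k): (f) would limit (a) — assessed value is $78,500, meeting the $72,000 threshold — but (g) sets (f) aside: (g) operates against (f): a current Annual Declaration is held. (h) would limit (g) — a current Provisional Exemption Letter is held — but (i) sets (h) aside: (i) operates against (h): a current Category C Registration is held. (j), which would lift (i), is not triggered — the Provisional Approval is not current. (a) remains available.
Exception (b) fails — electrical service is planned.
Exception (c) is satisfied on its face — the coverage ratio is 83%, less than the 89% limit; the qualifying period is 300 days, under the 315 days limit. However, paragraph (l) must be considered: (l) is triggered — a home-based business operates on the lot. (c) is therefore removed.
Exception (d) fails — assembly uses power tools.
Exception (e): no windows face an adjoining lot; the setback is at least 3 m on every side — every condition holds. But: (m) operates — the reference index is 146, less than the 149 limit. (n), which would lift (m), is not engaged — the lot is not in a historic district. Exception (e) does not apply.

No — exception (a) applies; Anika does not need a building permit.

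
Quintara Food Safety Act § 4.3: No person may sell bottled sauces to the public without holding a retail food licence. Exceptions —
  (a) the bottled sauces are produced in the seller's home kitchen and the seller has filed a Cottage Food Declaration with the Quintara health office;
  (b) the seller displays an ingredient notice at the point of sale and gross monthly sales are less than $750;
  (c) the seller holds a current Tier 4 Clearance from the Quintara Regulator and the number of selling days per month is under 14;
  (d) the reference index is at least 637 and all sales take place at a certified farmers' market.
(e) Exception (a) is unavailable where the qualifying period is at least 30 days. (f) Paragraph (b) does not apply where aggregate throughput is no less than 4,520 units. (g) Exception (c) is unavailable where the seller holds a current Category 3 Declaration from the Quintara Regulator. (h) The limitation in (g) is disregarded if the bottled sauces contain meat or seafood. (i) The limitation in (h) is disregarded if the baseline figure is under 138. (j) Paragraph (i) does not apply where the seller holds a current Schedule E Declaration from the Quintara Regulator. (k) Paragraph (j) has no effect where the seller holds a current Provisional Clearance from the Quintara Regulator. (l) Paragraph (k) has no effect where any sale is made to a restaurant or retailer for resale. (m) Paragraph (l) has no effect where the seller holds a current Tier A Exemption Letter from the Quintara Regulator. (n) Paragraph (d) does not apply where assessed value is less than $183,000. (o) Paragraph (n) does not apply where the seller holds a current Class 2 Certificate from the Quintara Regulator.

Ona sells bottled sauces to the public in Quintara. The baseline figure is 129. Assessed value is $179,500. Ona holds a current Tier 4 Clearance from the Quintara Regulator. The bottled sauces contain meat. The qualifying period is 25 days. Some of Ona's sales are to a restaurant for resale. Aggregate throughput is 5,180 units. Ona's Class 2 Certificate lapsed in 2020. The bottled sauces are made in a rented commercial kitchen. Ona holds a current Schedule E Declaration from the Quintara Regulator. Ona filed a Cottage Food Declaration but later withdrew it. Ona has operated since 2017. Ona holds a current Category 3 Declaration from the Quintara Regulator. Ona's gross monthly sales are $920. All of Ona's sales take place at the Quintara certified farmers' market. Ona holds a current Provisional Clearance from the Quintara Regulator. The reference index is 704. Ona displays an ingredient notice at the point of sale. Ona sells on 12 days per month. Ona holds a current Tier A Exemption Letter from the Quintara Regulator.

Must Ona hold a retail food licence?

Exception (a) does not apply: the bottled sauces are made in a commercial kitchen, not a home kitchen.
Exception (b) requires that gross monthly sales are less than $750; but gross monthly sales are $920, not less than $750, so (b) is unavailable.
Exception (c) is satisfied on its face — a current Tier 4 Clearance is held; the number of selling days per month is 12, under the 14 limit. However, paragraphs (g)–(m) must be considered: (g) is engaged — a current Category 3 Declaration is held. (h) is engaged (the bottled sauces contain meat), but yields to (i): (i) operates against (h): the baseline figure is 129, under the 138 limit. (j) would limit (i) — a current Schedule E Declaration is held — but (k) sets (j) aside: (k) is triggered — a current Provisional Clearance is held. (l) operates (some sales are to a restaurant for resale), but is set aside by (m): (m) operates against (l): a current Tier A Exemption Letter is held. So (c) is unavailable.
Exception (d) is satisfied on its face — the reference index is 704, meeting the 637 threshold; all sales are at a certified farmers' market. Turning to paragraphs (n)–(o): (n) operates against (d): assessed value is $179,500, less than the $183,000 limit. (o), which would lift (n), is not triggered — there is no Class 2 Certificate in force. Exception (d) does not apply.
No exception is made out. Ona falls within the general rule.

Yes — Ona must hold a retail food licence.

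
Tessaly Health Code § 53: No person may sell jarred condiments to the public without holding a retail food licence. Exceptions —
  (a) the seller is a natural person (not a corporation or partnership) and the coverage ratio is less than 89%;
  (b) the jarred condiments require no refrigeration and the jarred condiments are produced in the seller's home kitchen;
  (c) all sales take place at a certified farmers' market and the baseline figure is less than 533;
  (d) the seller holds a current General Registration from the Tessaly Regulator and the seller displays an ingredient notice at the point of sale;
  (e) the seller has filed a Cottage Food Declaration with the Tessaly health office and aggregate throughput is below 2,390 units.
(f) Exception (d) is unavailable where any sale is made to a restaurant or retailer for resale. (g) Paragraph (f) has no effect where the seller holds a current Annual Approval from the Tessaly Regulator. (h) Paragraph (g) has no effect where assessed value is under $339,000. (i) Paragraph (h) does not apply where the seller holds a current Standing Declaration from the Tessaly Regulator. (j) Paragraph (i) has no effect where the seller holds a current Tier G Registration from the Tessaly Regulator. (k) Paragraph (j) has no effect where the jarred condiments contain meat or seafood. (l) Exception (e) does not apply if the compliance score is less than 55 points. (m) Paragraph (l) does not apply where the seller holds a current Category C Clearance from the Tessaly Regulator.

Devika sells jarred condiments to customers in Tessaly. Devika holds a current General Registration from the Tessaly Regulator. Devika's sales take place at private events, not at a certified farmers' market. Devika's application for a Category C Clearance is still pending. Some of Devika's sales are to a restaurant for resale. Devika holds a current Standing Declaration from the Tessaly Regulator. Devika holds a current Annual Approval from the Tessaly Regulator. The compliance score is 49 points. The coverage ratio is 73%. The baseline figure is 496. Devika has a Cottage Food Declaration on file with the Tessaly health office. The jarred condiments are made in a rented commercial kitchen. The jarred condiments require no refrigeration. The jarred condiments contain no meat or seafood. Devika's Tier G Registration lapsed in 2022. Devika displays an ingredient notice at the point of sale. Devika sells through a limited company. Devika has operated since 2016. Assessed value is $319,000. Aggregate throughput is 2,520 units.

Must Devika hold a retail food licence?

Exception (a) requires that the seller is a natural person (not a corporation or partnership); but the seller operates through a limited company, so (a) is unavailable.
Exception (b) does not apply: the jarred condiments are made in a commercial kitchen, not a home kitchen.
Exception (c) requires that all sales take place at a certified farmers' market; but sales are at private events, not a certified farmers' market, so (c) is unavailable.
Exception (d) is satisfied on its face — a current General Registration is held; an ingredient notice is displayed. Applying paragraphs (f)–(k): (f) is triggered (some sales are to a restaurant for resale), but is itself disapplied by (g): (g) is engaged — a current Annual Approval is held. (h) is triggered (assessed value is $319,000, under the $339,000 limit), but is overridden by (i): (i) operates against (h): a current Standing Declaration is held. (j), which would lift (i), is not triggered — there is no Tier G Registration in force. So (d) applies.
Exception (e) fails — aggregate throughput is 2,520 units, not below 2,390 units.

No — exception (d) applies; Devika is not required to hold a retail food licence.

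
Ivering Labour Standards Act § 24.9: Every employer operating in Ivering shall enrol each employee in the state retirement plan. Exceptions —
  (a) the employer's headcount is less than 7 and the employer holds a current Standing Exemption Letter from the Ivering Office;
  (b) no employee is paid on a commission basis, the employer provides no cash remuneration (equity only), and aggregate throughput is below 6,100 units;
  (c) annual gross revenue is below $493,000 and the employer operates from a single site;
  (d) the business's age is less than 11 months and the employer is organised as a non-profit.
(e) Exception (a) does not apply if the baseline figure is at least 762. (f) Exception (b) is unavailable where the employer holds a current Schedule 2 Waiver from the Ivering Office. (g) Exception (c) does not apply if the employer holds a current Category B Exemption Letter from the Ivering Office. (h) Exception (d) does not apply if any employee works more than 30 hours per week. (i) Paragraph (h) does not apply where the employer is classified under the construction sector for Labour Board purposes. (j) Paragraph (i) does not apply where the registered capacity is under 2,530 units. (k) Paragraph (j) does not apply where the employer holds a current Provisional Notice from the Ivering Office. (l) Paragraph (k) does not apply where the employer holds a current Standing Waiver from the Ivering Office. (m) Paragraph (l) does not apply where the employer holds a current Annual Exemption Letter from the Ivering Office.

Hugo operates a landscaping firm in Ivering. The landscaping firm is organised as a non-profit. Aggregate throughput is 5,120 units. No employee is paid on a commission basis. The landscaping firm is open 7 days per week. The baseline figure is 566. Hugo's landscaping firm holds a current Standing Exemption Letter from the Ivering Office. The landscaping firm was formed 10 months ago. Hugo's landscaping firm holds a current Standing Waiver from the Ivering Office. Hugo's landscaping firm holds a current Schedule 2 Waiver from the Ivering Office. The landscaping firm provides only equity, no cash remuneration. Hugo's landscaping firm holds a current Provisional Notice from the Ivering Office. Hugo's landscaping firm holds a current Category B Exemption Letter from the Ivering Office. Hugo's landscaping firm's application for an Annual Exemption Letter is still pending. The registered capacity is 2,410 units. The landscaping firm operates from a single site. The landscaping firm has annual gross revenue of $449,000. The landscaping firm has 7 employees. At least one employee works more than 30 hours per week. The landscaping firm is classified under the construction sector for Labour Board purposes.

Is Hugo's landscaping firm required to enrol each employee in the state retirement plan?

Yes — Hugo's landscaping firm must enrol each employee in the state retirement plan.

Exception (a) fails — the employer's headcount is 7, not less than 7.
All of (b)'s requirements are met (no employee is paid on commission; remuneration is equity-only; aggregate throughput is 5,120 units, below the 6,100 units limit). Turning to paragraph (f): (f) applies — a current Schedule 2 Waiver is held. Exception (b) does not apply.
All of (c)'s requirements are met (annual gross revenue is $449,000, below the $493,000 limit; the employer operates from a single site). Turning to paragraph (g): (g) operates against (c): a current Category B Exemption Letter is held. (c) is therefore removed.
Exception (d): the business's age is 10 months, less than the 11 months limit; the employer is a non-profit — every condition holds. But applying paragraphs (h)–(m): (h) is triggered — at least one employee exceeds 30 hours/week. (i) would limit (h) — the landscaping firm is classified under the construction sector — but (j) sets (i) aside: (j) operates against (i): the registered capacity is 2,410 units, under the 2,530 units limit. (k) applies (a current Provisional Notice is held), but is itself disapplied by (l): (l) is triggered — a current Standing Waiver is held. (m) is inapplicable (no current Annual Exemption Letter is held), so (l) stands. Exception (d) does not apply.
No exception is made out. Hugo's landscaping firm falls within the general rule.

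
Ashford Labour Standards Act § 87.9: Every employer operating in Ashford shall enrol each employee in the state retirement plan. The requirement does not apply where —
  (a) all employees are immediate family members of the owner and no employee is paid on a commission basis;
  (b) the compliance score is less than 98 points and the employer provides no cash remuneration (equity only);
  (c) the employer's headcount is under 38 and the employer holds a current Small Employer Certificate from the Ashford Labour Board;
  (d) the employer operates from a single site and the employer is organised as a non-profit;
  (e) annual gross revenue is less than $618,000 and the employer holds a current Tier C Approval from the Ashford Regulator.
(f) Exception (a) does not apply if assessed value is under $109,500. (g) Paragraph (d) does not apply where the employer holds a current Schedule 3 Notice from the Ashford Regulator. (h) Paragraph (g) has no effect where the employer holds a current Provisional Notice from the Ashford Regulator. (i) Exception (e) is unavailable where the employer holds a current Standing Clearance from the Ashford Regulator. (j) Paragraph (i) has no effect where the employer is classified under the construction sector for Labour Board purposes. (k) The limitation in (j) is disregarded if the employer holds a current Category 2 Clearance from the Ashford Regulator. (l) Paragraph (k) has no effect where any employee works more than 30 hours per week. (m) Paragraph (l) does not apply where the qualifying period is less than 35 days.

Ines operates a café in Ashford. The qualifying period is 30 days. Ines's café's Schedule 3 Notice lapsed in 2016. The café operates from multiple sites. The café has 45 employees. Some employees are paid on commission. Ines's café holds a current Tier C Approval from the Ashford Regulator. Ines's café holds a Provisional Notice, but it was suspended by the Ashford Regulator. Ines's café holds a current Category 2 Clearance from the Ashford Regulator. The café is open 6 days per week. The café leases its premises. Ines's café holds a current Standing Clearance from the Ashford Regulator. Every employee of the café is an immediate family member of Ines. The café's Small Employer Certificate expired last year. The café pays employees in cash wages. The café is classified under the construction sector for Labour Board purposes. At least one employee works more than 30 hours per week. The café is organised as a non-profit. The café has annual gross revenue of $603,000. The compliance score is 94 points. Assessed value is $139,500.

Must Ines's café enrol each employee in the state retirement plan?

Yes — Ines's café must enrol each employee in the state retirement plan.

Exception (a) fails — some employees are paid on commission.
Exception (b) requires that the employer provides no cash remuneration (equity only); but employees are paid cash wages, so (b) is unavailable.
Exception (c) requires that the employer's headcount is under 38; but the employer's headcount is 45, not under 38, so (c) is unavailable.
Exception (d) requires that the employer operates from a single site; but the employer operates from multiple sites, so (d) is unavailable.
Exception (e) is satisfied on its face — annual gross revenue is $603,000, less than the $618,000 limit; a current Tier C Approval is held. But applying paragraphs (i)–(m): (i) operates against (e): a current Standing Clearance is held. (j) applies (the café is classified under the construction sector), but is overridden by (k): (k) applies — a current Category 2 Clearance is held. (l) would limit (k) — at least one employee exceeds 30 hours/week — but (m) sets (l) aside: (m) operates — the qualifying period is 30 days, less than the 35 days limit. Exception (e) does not apply.
None of the exceptions is available; § 87.9 applies in full.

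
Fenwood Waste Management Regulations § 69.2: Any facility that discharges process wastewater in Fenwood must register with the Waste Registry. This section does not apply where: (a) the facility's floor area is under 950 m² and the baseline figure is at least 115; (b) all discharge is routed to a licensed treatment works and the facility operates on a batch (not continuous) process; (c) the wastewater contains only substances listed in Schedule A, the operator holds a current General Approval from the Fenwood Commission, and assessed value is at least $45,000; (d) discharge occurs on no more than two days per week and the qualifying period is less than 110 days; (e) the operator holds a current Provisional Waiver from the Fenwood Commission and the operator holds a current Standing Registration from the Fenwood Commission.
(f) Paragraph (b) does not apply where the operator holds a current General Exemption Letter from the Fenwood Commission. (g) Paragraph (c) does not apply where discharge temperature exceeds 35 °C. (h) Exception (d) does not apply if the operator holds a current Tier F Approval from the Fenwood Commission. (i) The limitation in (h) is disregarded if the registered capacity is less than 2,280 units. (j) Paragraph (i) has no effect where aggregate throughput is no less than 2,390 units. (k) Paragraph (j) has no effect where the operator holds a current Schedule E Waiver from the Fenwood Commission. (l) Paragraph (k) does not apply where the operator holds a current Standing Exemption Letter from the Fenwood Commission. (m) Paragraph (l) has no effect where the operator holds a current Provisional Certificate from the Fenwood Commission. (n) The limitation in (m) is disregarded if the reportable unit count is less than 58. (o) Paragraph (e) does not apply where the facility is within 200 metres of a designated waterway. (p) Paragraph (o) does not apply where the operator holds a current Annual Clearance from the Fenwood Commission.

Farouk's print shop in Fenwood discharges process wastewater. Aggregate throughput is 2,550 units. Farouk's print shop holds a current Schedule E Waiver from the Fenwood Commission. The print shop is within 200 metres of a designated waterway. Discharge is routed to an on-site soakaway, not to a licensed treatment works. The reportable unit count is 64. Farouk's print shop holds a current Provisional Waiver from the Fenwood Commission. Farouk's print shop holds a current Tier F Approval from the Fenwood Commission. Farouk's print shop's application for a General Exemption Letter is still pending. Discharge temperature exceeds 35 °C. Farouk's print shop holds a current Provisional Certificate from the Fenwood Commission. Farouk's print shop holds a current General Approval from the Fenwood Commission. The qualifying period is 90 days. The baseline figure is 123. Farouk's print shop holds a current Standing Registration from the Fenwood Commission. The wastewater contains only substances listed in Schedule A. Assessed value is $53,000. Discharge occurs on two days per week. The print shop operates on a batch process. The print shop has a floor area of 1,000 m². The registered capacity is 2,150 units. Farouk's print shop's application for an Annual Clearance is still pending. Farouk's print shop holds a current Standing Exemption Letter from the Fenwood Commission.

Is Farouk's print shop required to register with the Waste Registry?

No — exception (d) applies; Farouk's print shop is not required to register with the Waste Registry.

Exception (a) requires that the facility's floor area is under 950 m²; but the facility's floor area is 1,000 m², not under 950 m², so (a) is unavailable.
Exception (b) fails — discharge is not routed to a licensed treatment works.
All of (c)'s requirements are met (the wastewater is Schedule-A-only; a current General Approval is held; assessed value is $53,000, meeting the $45,000 threshold). But: (g) operates — discharge temperature exceeds 35 °C. Exception (c) does not apply.
Exception (d): discharge occurs on no more than two days per week; the qualifying period is 90 days, less than the 110 days limit — every condition holds. Considering the limiting provisions: (h) is engaged (a current Tier F Approval is held), but is set aside by (i): (i) operates — the registered capacity is 2,150 units, less than the 2,280 units limit. (j) operates (aggregate throughput is 2,550 units, meeting the 2,390 units threshold), but is displaced by (k): (k) operates — a current Schedule E Waiver is held. (l) would limit (k) — a current Standing Exemption Letter is held — but (m) sets (l) aside: (m) operates — a current Provisional Certificate is held. (n), which would lift (m), is not engaged — the reportable unit count is 64, not less than 58. (d) remains available.
Exception (e)'s conditions are all satisfied: a current Provisional Waiver is held; a current Standing Registration is held. But applying paragraphs (o)–(p): (o) operates against (e): the print shop is within 200 m of a designated waterway. (p), which would lift (o), does not operate here — the Annual Clearance is not current. Exception (e) does not apply.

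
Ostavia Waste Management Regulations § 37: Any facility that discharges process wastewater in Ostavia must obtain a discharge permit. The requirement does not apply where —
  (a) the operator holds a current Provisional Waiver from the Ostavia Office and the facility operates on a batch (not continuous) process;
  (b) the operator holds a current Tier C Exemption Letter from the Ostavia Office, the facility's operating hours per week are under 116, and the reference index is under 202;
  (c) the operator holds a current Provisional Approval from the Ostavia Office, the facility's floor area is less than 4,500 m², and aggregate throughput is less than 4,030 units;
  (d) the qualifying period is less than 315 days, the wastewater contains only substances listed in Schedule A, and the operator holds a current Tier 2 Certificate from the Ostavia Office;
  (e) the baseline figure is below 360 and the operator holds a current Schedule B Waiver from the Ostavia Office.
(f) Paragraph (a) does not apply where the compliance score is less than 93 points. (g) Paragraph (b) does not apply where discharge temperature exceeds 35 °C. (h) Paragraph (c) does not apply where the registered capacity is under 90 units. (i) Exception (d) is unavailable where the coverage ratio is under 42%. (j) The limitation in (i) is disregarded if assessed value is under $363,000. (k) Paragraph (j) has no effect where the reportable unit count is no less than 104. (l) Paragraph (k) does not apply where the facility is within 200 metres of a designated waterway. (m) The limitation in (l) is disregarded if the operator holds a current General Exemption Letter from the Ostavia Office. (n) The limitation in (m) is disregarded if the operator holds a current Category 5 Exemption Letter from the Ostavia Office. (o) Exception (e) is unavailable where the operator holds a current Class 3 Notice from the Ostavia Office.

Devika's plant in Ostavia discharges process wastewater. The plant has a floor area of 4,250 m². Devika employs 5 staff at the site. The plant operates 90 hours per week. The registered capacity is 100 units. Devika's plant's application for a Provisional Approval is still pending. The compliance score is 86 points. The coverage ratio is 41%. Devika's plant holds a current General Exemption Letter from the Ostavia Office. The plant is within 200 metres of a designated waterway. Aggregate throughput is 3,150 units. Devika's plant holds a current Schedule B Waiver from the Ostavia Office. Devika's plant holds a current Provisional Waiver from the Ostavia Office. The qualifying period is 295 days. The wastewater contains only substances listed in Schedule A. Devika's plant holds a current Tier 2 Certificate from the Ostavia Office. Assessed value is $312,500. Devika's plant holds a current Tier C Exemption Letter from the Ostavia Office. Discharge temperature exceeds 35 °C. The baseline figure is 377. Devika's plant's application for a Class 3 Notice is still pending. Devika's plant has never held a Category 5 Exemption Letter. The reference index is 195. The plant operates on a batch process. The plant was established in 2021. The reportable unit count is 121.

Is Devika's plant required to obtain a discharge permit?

Exception (a) is satisfied on its face — a current Provisional Waiver is held; the facility operates on a batch process. But: (f) applies — the compliance score is 86 points, less than the 93 points limit. Exception (a) does not apply.
Exception (b) is satisfied on its face — a current Tier C Exemption Letter is held; the facility's operating hours per week are 90, under the 116 limit; the reference index is 195, under the 202 limit. However, paragraph (g) must be considered: (g) applies — discharge temperature exceeds 35 °C. So (b) is unavailable.
Exception (c) does not apply: no current Provisional Approval is held.
Exception (d)'s conditions are all satisfied: the qualifying period is 295 days, less than the 315 days limit; the wastewater is Schedule-A-only; a current Tier 2 Certificate is held. However, paragraphs (i)–(n) must be considered: (i) operates against (d): the coverage ratio is 41%, under the 42% limit. (j) would limit (i) — assessed value is $312,500, under the $363,000 limit — but (k) sets (j) aside: (k) applies — the reportable unit count is 121, meeting the 104 threshold. (l) would limit (k) — the plant is within 200 m of a designated waterway — but (m) sets (l) aside: (m) operates against (l): a current General Exemption Letter is held. (n) is not engaged (there is no Category 5 Exemption Letter in force), so (m) stands. (d) is therefore removed.
Exception (e) does not apply: the baseline figure is 377, not below 360.
Every exception is unavailable, so the rule governs.

Yes — Devika's plant must obtain a discharge permit.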